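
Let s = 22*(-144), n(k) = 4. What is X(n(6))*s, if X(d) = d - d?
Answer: 0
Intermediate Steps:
X(d) = 0
s = -3168
X(n(6))*s = 0*(-3168) = 0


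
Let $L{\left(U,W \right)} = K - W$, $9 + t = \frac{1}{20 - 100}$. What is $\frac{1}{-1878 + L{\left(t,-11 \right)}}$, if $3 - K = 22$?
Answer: $- \frac{1}{1886} \approx -0.00053022$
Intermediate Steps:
$K = -19$ ($K = 3 - 22 = -19$)
$t = - \frac{721}{80}$ ($t = -9 + \frac{1}{20 - 100} = -9 + \frac{1}{-80} = -9 - \frac{1}{80} = - \frac{721}{80} \approx -9.0125$)
$L{\left(U,W \right)} = -19 - W$
$\frac{1}{-1878 + L{\left(t,-11 \right)}} = \frac{1}{-1878 - 8} = \frac{1}{-1886} = - \frac{1}{1886}$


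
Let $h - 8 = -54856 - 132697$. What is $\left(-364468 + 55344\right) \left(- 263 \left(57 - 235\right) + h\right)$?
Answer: $43503329644$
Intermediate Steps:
$h = -187545$ ($h = 8 - 187553 = -187545$)
$\left(-364468 + 55344\right) \left(- 263 \left(57 - 235\right) + h\right) = \left(-364468 + 55344\right) \left(- 263 \left(57 - 235\right) - 187545\right) = - 309124 \left(\left(-263\right) \left(-178\right) - 187545\right) = - 309124 \left(46814 - 187545\right) = \left(-309124\right) \left(-140731\right) = 43503329644$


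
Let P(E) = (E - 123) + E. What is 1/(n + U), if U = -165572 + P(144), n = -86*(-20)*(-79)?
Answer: -1/301287 ≈ -3.3191e-6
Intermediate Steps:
P(E) = -123 + 2*E (P(E) = (-123 + E) + E = -123 + 2*E)
n = -135880 (n = 1720*(-79) = -135880)
U = -165407 (U = -165572 + (-123 + 2*144) = -165572 + (-123 + 288) = -165572 + 165 = -165407)
1/(n + U) = 1/(-135880 - 165407) = 1/(-301287) = -1/301287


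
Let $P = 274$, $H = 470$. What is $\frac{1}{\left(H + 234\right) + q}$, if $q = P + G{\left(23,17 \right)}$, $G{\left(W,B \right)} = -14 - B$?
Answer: $\frac{1}{947} \approx 0.001056$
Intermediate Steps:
$q = 243$ ($q = 274 - 31 = 243$)
$\frac{1}{\left(H + 234\right) + q} = \frac{1}{\left(470 + 234\right) + 243} = \frac{1}{704 + 243} = \frac{1}{947}$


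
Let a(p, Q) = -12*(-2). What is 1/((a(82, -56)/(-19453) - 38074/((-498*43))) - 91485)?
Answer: -208283271/19054424977642 ≈ -1.0931e-5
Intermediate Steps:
a(p, Q) = 24
1/((a(82, -56)/(-19453) - 38074/((-498*43))) - 91485) = 1/((24/(-19453) - 38074/((-498*43))) - 91485) = 1/((24*(-1/19453) - 38074/(-21414)) - 91485) = 1/((-24/19453 - 38074*(-1/21414)) - 91485) = 1/((-24/19453 + 19037/10707) - 91485) = 1/(370069793/208283271 - 91485) = 1/(-19054424977642/208283271) = -208283271/19054424977642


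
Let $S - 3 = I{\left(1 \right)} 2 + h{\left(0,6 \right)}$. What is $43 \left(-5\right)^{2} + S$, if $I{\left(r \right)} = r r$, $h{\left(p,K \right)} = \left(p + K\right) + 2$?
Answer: $1088$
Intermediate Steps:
$h{\left(p,K \right)} = 2 + K + p$ ($h{\left(p,K \right)} = \left(K + p\right) + 2 = 2 + K + p$)
$I{\left(r \right)} = r^{2}$
$S = 13$ ($S = 3 + \left(1^{2} \cdot 2 + \left(2 + 6 + 0\right)\right) = 3 + \left(1 \cdot 2 + 8\right) = 3 + \left(2 + 8\right) = 3 + 10 = 13$)
$43 \left(-5\right)^{2} + S = 43 \left(-5\right)^{2} + 13 = 43 \cdot 25 + 13 = 1075 + 13 = 1088$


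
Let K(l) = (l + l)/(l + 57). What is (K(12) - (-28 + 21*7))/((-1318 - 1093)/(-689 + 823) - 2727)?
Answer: 365686/8460067 ≈ 0.043225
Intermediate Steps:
K(l) = 2*l/(57 + l) (K(l) = (2*l)/(57 + l) = 2*l/(57 + l))
(K(12) - (-28 + 21*7))/((-1318 - 1093)/(-689 + 823) - 2727) = (2*12/(57 + 12) - (-28 + 21*7))/((-1318 - 1093)/(-689 + 823) - 2727) = (2*12/69 - (-28 + 147))/(-2411/134 - 2727) = (2*12*(1/69) - 1*119)/(-2411*1/134 - 2727) = (8/23 - 119)/(-2411/134 - 2727) = -2729/(23*(-367829/134)) = -2729/23*(-134/367829) = 365686/8460067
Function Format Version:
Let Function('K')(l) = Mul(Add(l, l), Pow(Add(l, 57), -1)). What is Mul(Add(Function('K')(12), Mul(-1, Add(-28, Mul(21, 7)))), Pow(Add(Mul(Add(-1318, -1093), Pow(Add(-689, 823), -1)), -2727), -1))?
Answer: Rational(365686, 8460067) ≈ 0.043225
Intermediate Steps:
Function('K')(l) = Mul(2, l, Pow(Add(57, l), -1)) (Function('K')(l) = Mul(Mul(2, l), Pow(Add(57, l), -1)) = Mul(2, l, Pow(Add(57, l), -1)))
Mul(Add(Function('K')(12), Mul(-1, Add(-28, Mul(21, 7)))), Pow(Add(Mul(Add(-1318, -1093), Pow(Add(-689, 823), -1)), -2727), -1)) = Mul(Add(Mul(2, 12, Pow(Add(57, 12), -1)), Mul(-1, Add(-28, Mul(21, 7)))), Pow(Add(Mul(Add(-1318, -1093), Pow(Add(-689, 823), -1)), -2727), -1)) = Mul(Add(Mul(2, 12, Pow(69, -1)), Mul(-1, Add(-28, 147))), Pow(Add(Mul(-2411, Pow(134, -1)), -2727), -1)) = Mul(Add(Mul(2, 12, Rational(1, 69)), Mul(-1, 119)), Pow(Add(Mul(-2411, Rational(1, 134)), -2727), -1)) = Mul(Add(Rational(8, 23), -119), Pow(Add(Rational(-2411, 134), -2727), -1)) = Mul(Rational(-2729, 23), Pow(Rational(-367829, 134), -1)) = Mul(Rational(-2729, 23), Rational(-134, 367829)) = Rational(365686, 8460067)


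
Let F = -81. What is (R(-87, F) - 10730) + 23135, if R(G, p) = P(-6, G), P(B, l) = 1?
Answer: 12406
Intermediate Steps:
R(G, p) = 1
(R(-87, F) - 10730) + 23135 = (1 - 10730) + 23135 = -10729 + 23135 = 12406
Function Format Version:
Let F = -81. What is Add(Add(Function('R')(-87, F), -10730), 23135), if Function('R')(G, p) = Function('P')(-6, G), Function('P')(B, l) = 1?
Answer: 12406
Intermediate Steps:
Function('R')(G, p) = 1
Add(Add(Function('R')(-87, F), -10730), 23135) = Add(Add(1, -10730), 23135) = Add(-10729, 23135) = 12406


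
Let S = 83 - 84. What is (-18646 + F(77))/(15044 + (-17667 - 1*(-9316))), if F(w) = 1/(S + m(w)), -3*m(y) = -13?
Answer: -186457/66930 ≈ -2.7859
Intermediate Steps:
m(y) = 13/3 (m(y) = -1/3*(-13) = 13/3)
S = -1
F(w) = 3/10 (F(w) = 1/(-1 + 13/3) = 1/(10/3) = 3/10)
(-18646 + F(77))/(15044 + (-17667 - 1*(-9316))) = (-18646 + 3/10)/(15044 + (-17667 - 1*(-9316))) = -186457/(10*(15044 + (-17667 + 9316))) = -186457/(10*(15044 - 8351)) = -186457/10/6693 = -186457/10*1/6693 = -186457/66930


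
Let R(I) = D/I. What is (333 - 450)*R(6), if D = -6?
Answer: 117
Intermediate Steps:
R(I) = -6/I
(333 - 450)*R(6) = (333 - 450)*(-6/6) = -(-702)/6 = -117*(-1) = 117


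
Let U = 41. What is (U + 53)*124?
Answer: 11656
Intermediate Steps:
(U + 53)*124 = (41 + 53)*124 = 94*124 = 11656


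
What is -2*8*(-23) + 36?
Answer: 404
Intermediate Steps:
-2*8*(-23) + 36 = -16*(-23) + 36 = 368 + 36 = 404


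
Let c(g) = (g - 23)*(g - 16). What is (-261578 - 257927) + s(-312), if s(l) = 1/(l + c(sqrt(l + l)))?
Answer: (-81042780*sqrt(39) + 295078841*I)/(4*(-142*I + 39*sqrt(39))) ≈ -5.1951e+5 + 0.00079346*I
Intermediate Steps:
c(g) = (-23 + g)*(-16 + g)
s(l) = 1/(368 + 3*l - 39*sqrt(2)*sqrt(l)) (s(l) = 1/(l + (368 + (sqrt(l + l))**2 - 39*sqrt(l + l))) = 1/(l + (368 + (sqrt(2*l))**2 - 39*sqrt(2)*sqrt(l))) = 1/(l + (368 + (sqrt(2)*sqrt(l))**2 - 39*sqrt(2)*sqrt(l))) = 1/(l + (368 + 2*l - 39*sqrt(2)*sqrt(l))) = 1/(368 + 3*l - 39*sqrt(2)*sqrt(l)))
(-261578 - 257927) + s(-312) = (-261578 - 257927) + 1/(368 + 3*(-312) - 39*sqrt(2)*sqrt(-312)) = -519505 + 1/(368 - 936 - 39*sqrt(2)*2*I*sqrt(78)) = -519505 + 1/(368 - 936 - 156*I*sqrt(39)) = -519505 + 1/(-568 - 156*I*sqrt(39))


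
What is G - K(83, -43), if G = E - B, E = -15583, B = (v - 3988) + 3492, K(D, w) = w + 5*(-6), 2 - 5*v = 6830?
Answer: -68242/5 ≈ -13648.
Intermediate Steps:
v = -6828/5 (v = 2/5 - 1/5*6830 = 2/5 - 1366 = -6828/5 ≈ -1365.6)
K(D, w) = -30 + w (K(D, w) = w - 30 = -30 + w)
B = -9308/5 (B = (-6828/5 - 3988) + 3492 = -26768/5 + 3492 = -9308/5 ≈ -1861.6)
G = -68607/5 (G = -15583 - 1*(-9308/5) = -15583 + 9308/5 = -68607/5 ≈ -13721.)
G - K(83, -43) = -68607/5 - (-30 - 43) = -68607/5 - 1*(-73) = -68607/5 + 73 = -68242/5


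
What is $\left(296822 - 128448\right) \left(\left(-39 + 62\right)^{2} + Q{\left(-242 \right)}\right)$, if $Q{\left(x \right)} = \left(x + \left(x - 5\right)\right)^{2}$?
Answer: $40350829100$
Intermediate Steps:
$Q{\left(x \right)} = \left(-5 + 2 x\right)^{2}$ ($Q{\left(x \right)} = \left(x + \left(-5 + x\right)\right)^{2} = \left(-5 + 2 x\right)^{2}$)
$\left(296822 - 128448\right) \left(\left(-39 + 62\right)^{2} + Q{\left(-242 \right)}\right) = \left(296822 - 128448\right) \left(\left(-39 + 62\right)^{2} + \left(-5 + 2 \left(-242\right)\right)^{2}\right) = 168374 \left(23^{2} + \left(-5 - 484\right)^{2}\right) = 168374 \left(529 + \left(-489\right)^{2}\right) = 168374 \left(529 + 239121\right) = 168374 \cdot 239650 = 40350829100$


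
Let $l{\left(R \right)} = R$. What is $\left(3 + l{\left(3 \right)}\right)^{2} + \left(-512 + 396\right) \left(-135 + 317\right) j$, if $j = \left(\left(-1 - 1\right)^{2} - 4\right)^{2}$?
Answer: $36$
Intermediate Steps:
$j = 0$ ($j = \left(\left(-2\right)^{2} - 4\right)^{2} = \left(4 - 4\right)^{2} = 0^{2} = 0$)
$\left(3 + l{\left(3 \right)}\right)^{2} + \left(-512 + 396\right) \left(-135 + 317\right) j = \left(3 + 3\right)^{2} + \left(-512 + 396\right) \left(-135 + 317\right) 0 = 6^{2} + \left(-116\right) 182 \cdot 0 = 36 - 0 = 36 + 0 = 36$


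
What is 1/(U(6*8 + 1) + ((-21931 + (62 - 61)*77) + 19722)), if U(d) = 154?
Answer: -1/1978 ≈ -0.00050556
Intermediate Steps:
1/(U(6*8 + 1) + ((-21931 + (62 - 61)*77) + 19722)) = 1/(154 + ((-21931 + (62 - 61)*77) + 19722)) = 1/(154 + ((-21931 + 1*77) + 19722)) = 1/(154 + ((-21931 + 77) + 19722)) = 1/(154 + (-21854 + 19722)) = 1/(154 - 2132) = 1/(-1978) = -1/1978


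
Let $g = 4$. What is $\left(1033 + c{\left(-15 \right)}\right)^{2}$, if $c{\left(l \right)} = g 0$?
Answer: $1067089$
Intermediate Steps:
$c{\left(l \right)} = 0$ ($c{\left(l \right)} = 4 \cdot 0 = 0$)
$\left(1033 + c{\left(-15 \right)}\right)^{2} = \left(1033 + 0\right)^{2} = 1033^{2} = 1067089$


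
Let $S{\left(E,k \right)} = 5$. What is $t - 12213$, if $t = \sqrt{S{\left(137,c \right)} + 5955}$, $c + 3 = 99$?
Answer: $-12213 + 2 \sqrt{1490} \approx -12136.0$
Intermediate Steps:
$c = 96$ ($c = -3 + 99 = 96$)
$t = 2 \sqrt{1490}$ ($t = \sqrt{5 + 5955} = \sqrt{5960} = 2 \sqrt{1490} \approx 77.201$)
$t - 12213 = 2 \sqrt{1490} - 12213 = -12213 + 2 \sqrt{1490}$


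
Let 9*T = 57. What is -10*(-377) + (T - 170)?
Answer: 10819/3 ≈ 3606.3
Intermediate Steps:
T = 19/3 (T = (1/9)*57 = 19/3 ≈ 6.3333)
-10*(-377) + (T - 170) = -10*(-377) + (19/3 - 170) = 3770 - 491/3 = 10819/3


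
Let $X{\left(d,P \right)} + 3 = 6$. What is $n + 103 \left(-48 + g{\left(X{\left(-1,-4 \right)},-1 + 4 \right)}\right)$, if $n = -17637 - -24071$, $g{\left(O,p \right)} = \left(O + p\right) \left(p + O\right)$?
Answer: $5198$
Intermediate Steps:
$X{\left(d,P \right)} = 3$ ($X{\left(d,P \right)} = -3 + 6 = 3$)
$g{\left(O,p \right)} = \left(O + p\right)^{2}$ ($g{\left(O,p \right)} = \left(O + p\right) \left(O + p\right) = \left(O + p\right)^{2}$)
$n = 6434$ ($n = -17637 + 24071 = 6434$)
$n + 103 \left(-48 + g{\left(X{\left(-1,-4 \right)},-1 + 4 \right)}\right) = 6434 + 103 \left(-48 + \left(3 + \left(-1 + 4\right)\right)^{2}\right) = 6434 + 103 \left(-48 + \left(3 + 3\right)^{2}\right) = 6434 + 103 \left(-48 + 6^{2}\right) = 6434 + 103 \left(-48 + 36\right) = 6434 + 103 \left(-12\right) = 6434 - 1236 = 5198$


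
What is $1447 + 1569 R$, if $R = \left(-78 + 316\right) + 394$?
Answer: $993055$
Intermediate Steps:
$R = 632$ ($R = 238 + 394 = 632$)
$1447 + 1569 R = 1447 + 1569 \cdot 632 = 1447 + 991608 = 993055$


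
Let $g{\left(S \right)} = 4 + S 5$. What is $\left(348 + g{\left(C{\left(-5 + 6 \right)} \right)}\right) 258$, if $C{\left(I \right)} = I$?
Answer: $92106$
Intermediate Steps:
$g{\left(S \right)} = 4 + 5 S$
$\left(348 + g{\left(C{\left(-5 + 6 \right)} \right)}\right) 258 = \left(348 + \left(4 + 5 \left(-5 + 6\right)\right)\right) 258 = \left(348 + \left(4 + 5 \cdot 1\right)\right) 258 = \left(348 + \left(4 + 5\right)\right) 258 = \left(348 + 9\right) 258 = 357 \cdot 258 = 92106$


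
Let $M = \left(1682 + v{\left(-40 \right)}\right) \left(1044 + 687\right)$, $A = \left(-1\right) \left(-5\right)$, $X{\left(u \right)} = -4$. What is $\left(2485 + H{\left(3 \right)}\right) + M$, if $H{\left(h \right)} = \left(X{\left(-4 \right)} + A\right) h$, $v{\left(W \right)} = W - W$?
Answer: $2914030$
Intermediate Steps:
$v{\left(W \right)} = 0$
$A = 5$
$H{\left(h \right)} = h$ ($H{\left(h \right)} = \left(-4 + 5\right) h = 1 h = h$)
$M = 2911542$ ($M = \left(1682 + 0\right) \left(1044 + 687\right) = 1682 \cdot 1731 = 2911542$)
$\left(2485 + H{\left(3 \right)}\right) + M = \left(2485 + 3\right) + 2911542 = 2488 + 2911542 = 2914030$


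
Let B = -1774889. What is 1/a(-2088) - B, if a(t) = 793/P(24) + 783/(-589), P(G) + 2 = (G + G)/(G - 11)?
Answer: 10746553557933/6054775 ≈ 1.7749e+6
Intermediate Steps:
P(G) = -2 + 2*G/(-11 + G) (P(G) = -2 + (G + G)/(G - 11) = -2 + (2*G)/(-11 + G) = -2 + 2*G/(-11 + G))
a(t) = 6054775/12958 (a(t) = 793/((22/(-11 + 24))) + 783/(-589) = 793/((22/13)) + 783*(-1/589) = 793/((22*(1/13))) - 783/589 = 793/(22/13) - 783/589 = 793*(13/22) - 783/589 = 10309/22 - 783/589 = 6054775/12958)
1/a(-2088) - B = 1/(6054775/12958) - 1*(-1774889) = 12958/6054775 + 1774889 = 10746553557933/6054775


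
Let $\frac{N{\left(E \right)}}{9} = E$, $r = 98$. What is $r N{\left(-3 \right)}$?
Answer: $-2646$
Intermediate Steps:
$N{\left(E \right)} = 9 E$
$r N{\left(-3 \right)} = 98 \cdot 9 \left(-3\right) = 98 \left(-27\right) = -2646$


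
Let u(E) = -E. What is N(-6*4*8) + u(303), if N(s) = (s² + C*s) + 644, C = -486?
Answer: 130517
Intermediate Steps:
N(s) = 644 + s² - 486*s (N(s) = (s² - 486*s) + 644 = 644 + s² - 486*s)
N(-6*4*8) + u(303) = (644 + (-6*4*8)² - 486*(-6*4)*8) - 1*303 = (644 + (-24*8)² - (-11664)*8) - 303 = (644 + (-192)² - 486*(-192)) - 303 = (644 + 36864 + 93312) - 303 = 130820 - 303 = 130517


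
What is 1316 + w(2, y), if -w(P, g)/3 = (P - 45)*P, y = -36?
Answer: 1574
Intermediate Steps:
w(P, g) = -3*P*(-45 + P) (w(P, g) = -3*(P - 45)*P = -3*(-45 + P)*P = -3*P*(-45 + P))
1316 + w(2, y) = 1316 + 3*2*(45 - 1*2) = 1316 + 3*2*(45 - 2) = 1316 + 3*2*43 = 1316 + 258 = 1574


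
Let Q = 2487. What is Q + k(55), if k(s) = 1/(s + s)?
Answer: 273571/110 ≈ 2487.0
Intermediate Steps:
k(s) = 1/(2*s)
Q + k(55) = 2487 + (½)/55 = 2487 + (½)*(1/55) = 2487 + 1/110 = 273571/110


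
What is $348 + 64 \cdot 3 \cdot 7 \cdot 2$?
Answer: $3036$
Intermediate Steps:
$348 + 64 \cdot 3 \cdot 7 \cdot 2 = 348 + 64 \cdot 21 \cdot 2 = 348 + 64 \cdot 42 = 348 + 2688 = 3036$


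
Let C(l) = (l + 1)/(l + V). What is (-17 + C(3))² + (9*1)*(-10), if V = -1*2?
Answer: 79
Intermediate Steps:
V = -2
C(l) = (1 + l)/(-2 + l) (C(l) = (l + 1)/(l - 2) = (1 + l)/(-2 + l))
(-17 + C(3))² + (9*1)*(-10) = (-17 + (1 + 3)/(-2 + 3))² + (9*1)*(-10) = (-17 + 4/1)² + 9*(-10) = (-17 + 1*4)² - 90 = (-17 + 4)² - 90 = (-13)² - 90 = 169 - 90 = 79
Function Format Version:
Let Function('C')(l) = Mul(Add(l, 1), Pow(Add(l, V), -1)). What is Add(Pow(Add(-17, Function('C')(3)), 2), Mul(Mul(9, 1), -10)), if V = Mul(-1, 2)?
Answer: 79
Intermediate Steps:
V = -2
Function('C')(l) = Mul(Pow(Add(-2, l), -1), Add(1, l)) (Function('C')(l) = Mul(Add(l, 1), Pow(Add(l, -2), -1)) = Mul(Add(1, l), Pow(Add(-2, l), -1)) = Mul(Pow(Add(-2, l), -1), Add(1, l)))
Add(Pow(Add(-17, Function('C')(3)), 2), Mul(Mul(9, 1), -10)) = Add(Pow(Add(-17, Mul(Pow(Add(-2, 3), -1), Add(1, 3))), 2), Mul(Mul(9, 1), -10)) = Add(Pow(Add(-17, Mul(Pow(1, -1), 4)), 2), Mul(9, -10)) = Add(Pow(Add(-17, Mul(1, 4)), 2), -90) = Add(Pow(Add(-17, 4), 2), -90) = Add(Pow(-13, 2), -90) = Add(169, -90) = 79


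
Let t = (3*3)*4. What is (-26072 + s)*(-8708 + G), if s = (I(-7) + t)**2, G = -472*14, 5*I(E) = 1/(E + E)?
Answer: 66409869133/175 ≈ 3.7949e+8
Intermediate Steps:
t = 36 (t = 9*4 = 36)
I(E) = 1/(10*E) (I(E) = 1/(5*(E + E)) = 1/(5*((2*E))) = (1/(2*E))/5 = 1/(10*E))
G = -6608
s = 6345361/4900 (s = ((1/10)/(-7) + 36)**2 = ((1/10)*(-1/7) + 36)**2 = (-1/70 + 36)**2 = (2519/70)**2 = 6345361/4900 ≈ 1295.0)
(-26072 + s)*(-8708 + G) = (-26072 + 6345361/4900)*(-8708 - 6608) = -121407439/4900*(-15316) = 66409869133/175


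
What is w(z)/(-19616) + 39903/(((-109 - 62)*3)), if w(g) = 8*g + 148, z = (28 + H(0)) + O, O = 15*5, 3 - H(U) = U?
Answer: -65270683/838584 ≈ -77.834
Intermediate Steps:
H(U) = 3 - U
O = 75
z = 106 (z = (28 + (3 - 1*0)) + 75 = (28 + (3 + 0)) + 75 = (28 + 3) + 75 = 31 + 75 = 106)
w(g) = 148 + 8*g
w(z)/(-19616) + 39903/(((-109 - 62)*3)) = (148 + 8*106)/(-19616) + 39903/(((-109 - 62)*3)) = (148 + 848)*(-1/19616) + 39903/((-171*3)) = 996*(-1/19616) + 39903/(-513) = -249/4904 + 39903*(-1/513) = -249/4904 - 13301/171 = -65270683/838584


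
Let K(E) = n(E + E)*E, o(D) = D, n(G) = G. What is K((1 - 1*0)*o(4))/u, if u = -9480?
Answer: -4/1185 ≈ -0.0033755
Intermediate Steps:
K(E) = 2*E² (K(E) = (E + E)*E = (2*E)*E = 2*E²)
K((1 - 1*0)*o(4))/u = (2*((1 - 1*0)*4)²)/(-9480) = (2*((1 + 0)*4)²)*(-1/9480) = (2*(1*4)²)*(-1/9480) = (2*4²)*(-1/9480) = (2*16)*(-1/9480) = 32*(-1/9480) = -4/1185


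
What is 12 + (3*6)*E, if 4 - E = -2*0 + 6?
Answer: -24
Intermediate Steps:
E = -2 (E = 4 - (-2*0 + 6) = 4 - (0 + 6) = 4 - 1*6 = 4 - 6 = -2)
12 + (3*6)*E = 12 + (3*6)*(-2) = 12 + 18*(-2) = 12 - 36 = -24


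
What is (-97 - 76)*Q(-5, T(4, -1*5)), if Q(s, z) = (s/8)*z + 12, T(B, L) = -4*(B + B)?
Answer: -5536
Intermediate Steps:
T(B, L) = -8*B
Q(s, z) = 12 + s*z/8 (Q(s, z) = (s/8)*z + 12 = s*z/8 + 12 = 12 + s*z/8)
(-97 - 76)*Q(-5, T(4, -1*5)) = (-97 - 76)*(12 + (⅛)*(-5)*(-8*4)) = -173*(12 + (⅛)*(-5)*(-32)) = -173*(12 + 20) = -173*32 = -5536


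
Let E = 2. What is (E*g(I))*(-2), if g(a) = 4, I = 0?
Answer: -16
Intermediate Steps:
(E*g(I))*(-2) = (2*4)*(-2) = 8*(-2) = -16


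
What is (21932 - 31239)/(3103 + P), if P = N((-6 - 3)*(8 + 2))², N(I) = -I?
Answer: -9307/11203 ≈ -0.83076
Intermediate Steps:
P = 8100 (P = (-(-6 - 3)*(8 + 2))² = (-(-9)*10)² = (-1*(-90))² = 90² = 8100)
(21932 - 31239)/(3103 + P) = (21932 - 31239)/(3103 + 8100) = -9307/11203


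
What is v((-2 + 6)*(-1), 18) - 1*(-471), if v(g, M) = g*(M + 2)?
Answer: 391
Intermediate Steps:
v(g, M) = g*(2 + M)
v((-2 + 6)*(-1), 18) - 1*(-471) = ((-2 + 6)*(-1))*(2 + 18) - 1*(-471) = (4*(-1))*20 + 471 = -4*20 + 471 = -80 + 471 = 391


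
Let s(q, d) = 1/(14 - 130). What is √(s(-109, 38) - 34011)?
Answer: I*√114413033/58 ≈ 184.42*I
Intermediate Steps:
s(q, d) = -1/116 (s(q, d) = 1/(-116) = -1/116)
√(s(-109, 38) - 34011) = √(-1/116 - 34011) = √(-3945277/116) = I*√114413033/58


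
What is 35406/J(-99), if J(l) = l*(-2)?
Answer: 1967/11 ≈ 178.82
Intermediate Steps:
J(l) = -2*l
35406/J(-99) = 35406/((-2*(-99))) = 35406/198 = 35406*(1/198) = 1967/11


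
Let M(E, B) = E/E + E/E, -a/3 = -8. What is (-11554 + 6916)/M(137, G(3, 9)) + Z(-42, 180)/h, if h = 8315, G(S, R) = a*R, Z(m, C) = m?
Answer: -19282527/8315 ≈ -2319.0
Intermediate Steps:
a = 24 (a = -3*(-8) = 24)
G(S, R) = 24*R
M(E, B) = 2 (M(E, B) = 1 + 1 = 2)
(-11554 + 6916)/M(137, G(3, 9)) + Z(-42, 180)/h = (-11554 + 6916)/2 - 42/8315 = -4638*½ - 42*1/8315 = -2319 - 42/8315 = -19282527/8315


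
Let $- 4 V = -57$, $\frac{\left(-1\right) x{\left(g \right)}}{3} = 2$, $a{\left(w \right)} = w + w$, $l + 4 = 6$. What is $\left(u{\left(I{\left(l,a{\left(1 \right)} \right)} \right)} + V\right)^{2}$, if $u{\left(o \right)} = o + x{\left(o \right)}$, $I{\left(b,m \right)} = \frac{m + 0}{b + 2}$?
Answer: $\frac{1225}{16} \approx 76.563$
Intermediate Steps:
$l = 2$ ($l = -4 + 6 = 2$)
$a{\left(w \right)} = 2 w$
$x{\left(g \right)} = -6$ ($x{\left(g \right)} = \left(-3\right) 2 = -6$)
$V = \frac{57}{4}$ ($V = \left(- \frac{1}{4}\right) \left(-57\right) = \frac{57}{4} \approx 14.25$)
$I{\left(b,m \right)} = \frac{m}{2 + b}$
$u{\left(o \right)} = -6 + o$ ($u{\left(o \right)} = o - 6 = -6 + o$)
$\left(u{\left(I{\left(l,a{\left(1 \right)} \right)} \right)} + V\right)^{2} = \left(\left(-6 + \frac{2 \cdot 1}{2 + 2}\right) + \frac{57}{4}\right)^{2} = \left(\left(-6 + \frac{2}{4}\right) + \frac{57}{4}\right)^{2} = \left(\left(-6 + 2 \cdot \frac{1}{4}\right) + \frac{57}{4}\right)^{2} = \left(\left(-6 + \frac{1}{2}\right) + \frac{57}{4}\right)^{2} = \left(- \frac{11}{2} + \frac{57}{4}\right)^{2} = \left(\frac{35}{4}\right)^{2} = \frac{1225}{16}$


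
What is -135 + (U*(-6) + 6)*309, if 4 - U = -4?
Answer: -13113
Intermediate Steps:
U = 8 (U = 4 - 1*(-4) = 4 + 4 = 8)
-135 + (U*(-6) + 6)*309 = -135 + (8*(-6) + 6)*309 = -135 + (-48 + 6)*309 = -135 - 42*309 = -135 - 12978 = -13113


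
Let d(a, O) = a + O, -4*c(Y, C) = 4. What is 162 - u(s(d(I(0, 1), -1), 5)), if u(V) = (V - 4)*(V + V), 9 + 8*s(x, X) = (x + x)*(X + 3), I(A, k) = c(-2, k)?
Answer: 2191/32 ≈ 68.469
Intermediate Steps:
c(Y, C) = -1 (c(Y, C) = -¼*4 = -1)
I(A, k) = -1
d(a, O) = O + a
s(x, X) = -9/8 + x*(3 + X)/4 (s(x, X) = -9/8 + ((x + x)*(X + 3))/8 = -9/8 + ((2*x)*(3 + X))/8 = -9/8 + (2*x*(3 + X))/8 = -9/8 + x*(3 + X)/4)
u(V) = 2*V*(-4 + V) (u(V) = (-4 + V)*(2*V) = 2*V*(-4 + V))
162 - u(s(d(I(0, 1), -1), 5)) = 162 - 2*(-9/8 + 3*(-1 - 1)/4 + (¼)*5*(-1 - 1))*(-4 + (-9/8 + 3*(-1 - 1)/4 + (¼)*5*(-1 - 1))) = 162 - 2*(-9/8 + (¾)*(-2) + (¼)*5*(-2))*(-4 + (-9/8 + (¾)*(-2) + (¼)*5*(-2))) = 162 - 2*(-9/8 - 3/2 - 5/2)*(-4 + (-9/8 - 3/2 - 5/2)) = 162 - 2*(-41)*(-4 - 41/8)/8 = 162 - 2*(-41)*(-73)/(8*8) = 162 - 1*2993/32 = 162 - 2993/32 = 2191/32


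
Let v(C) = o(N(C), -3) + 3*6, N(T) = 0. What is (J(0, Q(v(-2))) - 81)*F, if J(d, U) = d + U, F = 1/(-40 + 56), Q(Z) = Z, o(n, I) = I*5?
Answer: -39/8 ≈ -4.8750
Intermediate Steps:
o(n, I) = 5*I
v(C) = 3 (v(C) = 5*(-3) + 3*6 = -15 + 18 = 3)
F = 1/16 ≈ 0.062500
J(d, U) = U + d
(J(0, Q(v(-2))) - 81)*F = ((3 + 0) - 81)*(1/16) = (3 - 81)*(1/16) = -78*1/16 = -39/8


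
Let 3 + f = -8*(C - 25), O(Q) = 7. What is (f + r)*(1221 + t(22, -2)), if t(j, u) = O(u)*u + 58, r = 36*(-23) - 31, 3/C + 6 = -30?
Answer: -2509760/3 ≈ -8.3659e+5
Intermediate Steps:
C = -1/12 (C = 3/(-6 - 30) = 3/(-36) = 3*(-1/36) = -1/12 ≈ -0.083333)
r = -859 (r = -828 - 31 = -859)
t(j, u) = 58 + 7*u (t(j, u) = 7*u + 58 = 58 + 7*u)
f = 593/3 (f = -3 - 8*(-1/12 - 25) = -3 - 8*(-301/12) = -3 + 602/3 = 593/3 ≈ 197.67)
(f + r)*(1221 + t(22, -2)) = (593/3 - 859)*(1221 + (58 + 7*(-2))) = -1984*(1221 + (58 - 14))/3 = -1984*(1221 + 44)/3 = -1984/3*1265 = -2509760/3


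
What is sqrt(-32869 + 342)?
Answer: I*sqrt(32527) ≈ 180.35*I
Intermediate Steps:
sqrt(-32869 + 342) = sqrt(-32527) = I*sqrt(32527)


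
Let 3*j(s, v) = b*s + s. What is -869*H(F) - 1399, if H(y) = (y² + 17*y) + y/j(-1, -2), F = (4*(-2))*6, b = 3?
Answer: -1325755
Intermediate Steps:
j(s, v) = 4*s/3 (j(s, v) = (3*s + s)/3 = (4*s)/3 = 4*s/3)
F = -48 (F = -8*6 = -48)
H(y) = y² + 65*y/4 (H(y) = (y² + 17*y) + y/(((4/3)*(-1))) = (y² + 17*y) + y/(-4/3) = (y² + 17*y) + y*(-¾) = (y² + 17*y) - 3*y/4 = y² + 65*y/4)
-869*H(F) - 1399 = -869*(-48)*(65 + 4*(-48))/4 - 1399 = -869*(-48)*(65 - 192)/4 - 1399 = -869*(-48)*(-127)/4 - 1399 = -869*1524 - 1399 = -1324356 - 1399 = -1325755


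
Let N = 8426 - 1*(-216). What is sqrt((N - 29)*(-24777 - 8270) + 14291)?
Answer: 16*I*sqrt(1111795) ≈ 16871.0*I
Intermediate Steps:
N = 8642 (N = 8426 + 216 = 8642)
sqrt((N - 29)*(-24777 - 8270) + 14291) = sqrt((8642 - 29)*(-24777 - 8270) + 14291) = sqrt(8613*(-33047) + 14291) = sqrt(-284633811 + 14291) = sqrt(-284619520) = 16*I*sqrt(1111795)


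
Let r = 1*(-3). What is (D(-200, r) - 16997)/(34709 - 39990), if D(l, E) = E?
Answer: 17000/5281 ≈ 3.2191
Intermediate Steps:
r = -3
(D(-200, r) - 16997)/(34709 - 39990) = (-3 - 16997)/(34709 - 39990) = -17000/(-5281) = -17000*(-1/5281) = 17000/5281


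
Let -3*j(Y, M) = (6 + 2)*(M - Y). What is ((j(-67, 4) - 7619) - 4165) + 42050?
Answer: 90230/3 ≈ 30077.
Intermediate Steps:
j(Y, M) = -8*M/3 + 8*Y/3 (j(Y, M) = -(6 + 2)*(M - Y)/3 = -8*(M - Y)/3 = -(-8*Y + 8*M)/3 = -8*M/3 + 8*Y/3)
((j(-67, 4) - 7619) - 4165) + 42050 = (((-8/3*4 + (8/3)*(-67)) - 7619) - 4165) + 42050 = (((-32/3 - 536/3) - 7619) - 4165) + 42050 = ((-568/3 - 7619) - 4165) + 42050 = (-23425/3 - 4165) + 42050 = -35920/3 + 42050 = 90230/3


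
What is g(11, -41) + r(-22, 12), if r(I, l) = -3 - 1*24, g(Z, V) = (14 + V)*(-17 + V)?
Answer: 1539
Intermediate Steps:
g(Z, V) = (-17 + V)*(14 + V)
r(I, l) = -27 (r(I, l) = -3 - 24 = -27)
g(11, -41) + r(-22, 12) = (-238 + (-41)² - 3*(-41)) - 27 = (-238 + 1681 + 123) - 27 = 1566 - 27 = 1539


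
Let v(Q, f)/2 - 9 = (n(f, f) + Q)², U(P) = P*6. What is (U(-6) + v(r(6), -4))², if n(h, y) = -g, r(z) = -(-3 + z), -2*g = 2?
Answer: 100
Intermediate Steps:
g = -1 (g = -½*2 = -1)
U(P) = 6*P
r(z) = 3 - z
n(h, y) = 1 (n(h, y) = -1*(-1) = 1)
v(Q, f) = 18 + 2*(1 + Q)²
(U(-6) + v(r(6), -4))² = (6*(-6) + (18 + 2*(1 + (3 - 1*6))²))² = (-36 + (18 + 2*(1 + (3 - 6))²))² = (-36 + (18 + 2*(1 - 3)²))² = (-36 + (18 + 2*(-2)²))² = (-36 + (18 + 2*4))² = (-36 + (18 + 8))² = (-36 + 26)² = (-10)² = 100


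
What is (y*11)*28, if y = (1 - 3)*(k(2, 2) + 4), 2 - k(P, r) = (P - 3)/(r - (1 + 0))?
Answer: -4312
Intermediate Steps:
k(P, r) = 2 - (-3 + P)/(-1 + r) (k(P, r) = 2 - (P - 3)/(r - (1 + 0)) = 2 - (-3 + P)/(r - 1*1) = 2 - (-3 + P)/(r - 1) = 2 - (-3 + P)/(-1 + r))
y = -14 (y = (1 - 3)*((1 - 1*2 + 2*2)/(-1 + 2) + 4) = -2*((1 - 2 + 4)/1 + 4) = -2*(1*3 + 4) = -2*(3 + 4) = -2*7 = -14)
(y*11)*28 = -14*11*28 = -154*28 = -4312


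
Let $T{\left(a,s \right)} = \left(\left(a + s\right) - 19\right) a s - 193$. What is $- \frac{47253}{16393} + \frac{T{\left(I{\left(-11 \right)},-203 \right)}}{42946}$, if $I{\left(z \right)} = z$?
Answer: $- \frac{5280794382}{352006889} \approx -15.002$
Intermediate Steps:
$T{\left(a,s \right)} = -193 + a s \left(-19 + a + s\right)$ ($T{\left(a,s \right)} = \left(-19 + a + s\right) a s - 193 = a \left(-19 + a + s\right) s - 193 = a s \left(-19 + a + s\right) - 193 = -193 + a s \left(-19 + a + s\right)$)
$- \frac{47253}{16393} + \frac{T{\left(I{\left(-11 \right)},-203 \right)}}{42946} = - \frac{47253}{16393} + \frac{-193 - 11 \left(-203\right)^{2} - 203 \left(-11\right)^{2} - \left(-209\right) \left(-203\right)}{42946} = \left(-47253\right) \frac{1}{16393} + \left(-193 - 453299 - 24563 - 42427\right) \frac{1}{42946} = - \frac{47253}{16393} + \left(-193 - 453299 - 24563 - 42427\right) \frac{1}{42946} = - \frac{47253}{16393} - \frac{260241}{21473} = - \frac{5280794382}{352006889}$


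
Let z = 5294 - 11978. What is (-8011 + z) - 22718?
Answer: -37413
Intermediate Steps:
z = -6684
(-8011 + z) - 22718 = (-8011 - 6684) - 22718 = -14695 - 22718 = -37413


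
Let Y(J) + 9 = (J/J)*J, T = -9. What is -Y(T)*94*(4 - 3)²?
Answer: 1692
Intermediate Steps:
Y(J) = -9 + J (Y(J) = -9 + (J/J)*J = -9 + 1*J = -9 + J)
-Y(T)*94*(4 - 3)² = -(-9 - 9)*94*(4 - 3)² = -(-18*94)*1² = -(-1692) = -1*(-1692) = 1692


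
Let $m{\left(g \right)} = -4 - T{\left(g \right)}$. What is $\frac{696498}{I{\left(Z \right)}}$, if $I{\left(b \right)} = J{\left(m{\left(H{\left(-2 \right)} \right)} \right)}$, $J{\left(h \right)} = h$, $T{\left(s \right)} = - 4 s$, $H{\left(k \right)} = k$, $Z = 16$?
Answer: $- \frac{116083}{2} \approx -58042.0$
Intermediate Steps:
$m{\left(g \right)} = -4 + 4 g$ ($m{\left(g \right)} = -4 - - 4 g = -4 + 4 g$)
$I{\left(b \right)} = -12$ ($I{\left(b \right)} = -4 + 4 \left(-2\right) = -4 - 8 = -12$)
$\frac{696498}{I{\left(Z \right)}} = \frac{696498}{-12} = 696498 \left(- \frac{1}{12}\right) = - \frac{116083}{2}$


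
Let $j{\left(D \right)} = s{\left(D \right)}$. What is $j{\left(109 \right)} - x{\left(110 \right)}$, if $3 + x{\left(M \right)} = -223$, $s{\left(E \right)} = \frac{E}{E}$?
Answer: $227$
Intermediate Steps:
$s{\left(E \right)} = 1$
$x{\left(M \right)} = -226$ ($x{\left(M \right)} = -3 - 223 = -226$)
$j{\left(D \right)} = 1$
$j{\left(109 \right)} - x{\left(110 \right)} = 1 - -226 = 1 + 226 = 227$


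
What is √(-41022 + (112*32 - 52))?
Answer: I*√37490 ≈ 193.62*I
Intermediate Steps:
√(-41022 + (112*32 - 52)) = √(-41022 + (3584 - 52)) = √(-41022 + 3532) = √(-37490) = I*√37490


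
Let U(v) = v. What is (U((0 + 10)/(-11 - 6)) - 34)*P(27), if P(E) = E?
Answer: -15876/17 ≈ -933.88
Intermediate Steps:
(U((0 + 10)/(-11 - 6)) - 34)*P(27) = ((0 + 10)/(-11 - 6) - 34)*27 = (10/(-17) - 34)*27 = (10*(-1/17) - 34)*27 = (-10/17 - 34)*27 = -588/17*27 = -15876/17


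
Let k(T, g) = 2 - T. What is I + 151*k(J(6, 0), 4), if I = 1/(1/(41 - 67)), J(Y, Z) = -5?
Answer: 1031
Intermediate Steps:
I = -26 (I = 1/(1/(-26)) = 1/(-1/26) = -26)
I + 151*k(J(6, 0), 4) = -26 + 151*(2 - 1*(-5)) = -26 + 151*(2 + 5) = -26 + 151*7 = -26 + 1057 = 1031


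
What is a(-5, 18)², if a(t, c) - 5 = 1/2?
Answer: 121/4 ≈ 30.250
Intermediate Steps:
a(t, c) = 11/2 (a(t, c) = 5 + 1/2 = 5 + ½ = 11/2)
a(-5, 18)² = (11/2)² = 121/4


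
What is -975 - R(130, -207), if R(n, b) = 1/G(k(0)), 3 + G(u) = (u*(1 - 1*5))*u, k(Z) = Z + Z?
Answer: -2924/3 ≈ -974.67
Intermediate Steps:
k(Z) = 2*Z
G(u) = -3 - 4*u² (G(u) = -3 + (u*(1 - 1*5))*u = -3 + (u*(1 - 5))*u = -3 + (u*(-4))*u = -3 + (-4*u)*u = -3 - 4*u²)
R(n, b) = -⅓ (R(n, b) = 1/(-3 - 4*(2*0)²) = 1/(-3 - 4*0²) = 1/(-3 - 4*0) = 1/(-3 + 0) = 1/(-3) = -⅓)
-975 - R(130, -207) = -975 - 1*(-⅓) = -975 + ⅓ = -2924/3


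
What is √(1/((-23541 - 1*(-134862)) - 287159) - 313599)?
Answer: I*√9696168184891994/175838 ≈ 560.0*I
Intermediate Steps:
√(1/((-23541 - 1*(-134862)) - 287159) - 313599) = √(1/((-23541 + 134862) - 287159) - 313599) = √(1/(111321 - 287159) - 313599) = √(1/(-175838) - 313599) = √(-1/175838 - 313599) = √(-55142620963/175838) = I*√9696168184891994/175838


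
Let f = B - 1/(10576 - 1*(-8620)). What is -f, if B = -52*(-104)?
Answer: -103811967/19196 ≈ -5408.0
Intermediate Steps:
B = 5408
f = 103811967/19196 (f = 5408 - 1/(10576 - 1*(-8620)) = 5408 - 1/(10576 + 8620) = 5408 - 1/19196 = 103811967/19196 ≈ 5408.0)
-f = -1*103811967/19196 = -103811967/19196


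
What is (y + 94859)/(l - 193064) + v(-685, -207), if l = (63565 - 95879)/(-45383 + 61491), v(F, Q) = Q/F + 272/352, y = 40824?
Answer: 8720334985247/23433150947910 ≈ 0.37214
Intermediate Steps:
v(F, Q) = 17/22 + Q/F (v(F, Q) = Q/F + 272*(1/352) = Q/F + 17/22 = 17/22 + Q/F)
l = -16157/8054 (l = -32314/16108 = -32314*1/16108 = -16157/8054 ≈ -2.0061)
(y + 94859)/(l - 193064) + v(-685, -207) = (40824 + 94859)/(-16157/8054 - 193064) + (17/22 - 207/(-685)) = 135683/(-1554953613/8054) + (17/22 - 207*(-1/685)) = 135683*(-8054/1554953613) + (17/22 + 207/685) = -1092790882/1554953613 + 16199/15070 = 8720334985247/23433150947910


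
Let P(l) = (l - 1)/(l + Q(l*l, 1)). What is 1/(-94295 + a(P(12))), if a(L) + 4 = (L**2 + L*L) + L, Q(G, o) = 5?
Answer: -289/27251982 ≈ -1.0605e-5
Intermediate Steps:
P(l) = (-1 + l)/(5 + l) (P(l) = (l - 1)/(l + 5) = (-1 + l)/(5 + l))
a(L) = -4 + L + 2*L**2 (a(L) = -4 + ((L**2 + L*L) + L) = -4 + ((L**2 + L**2) + L) = -4 + (2*L**2 + L) = -4 + (L + 2*L**2) = -4 + L + 2*L**2)
1/(-94295 + a(P(12))) = 1/(-94295 + (-4 + (-1 + 12)/(5 + 12) + 2*((-1 + 12)/(5 + 12))**2)) = 1/(-94295 + (-4 + 11/17 + 2*(11/17)**2)) = 1/(-94295 + (-4 + 11/17 + 2*(121/289))) = 1/(-94295 + (-4 + 11/17 + 242/289)) = 1/(-94295 - 727/289) = 1/(-27251982/289) = -289/27251982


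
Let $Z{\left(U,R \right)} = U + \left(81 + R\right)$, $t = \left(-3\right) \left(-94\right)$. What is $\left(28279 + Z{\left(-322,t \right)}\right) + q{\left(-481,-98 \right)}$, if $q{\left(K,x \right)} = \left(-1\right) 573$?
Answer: $27747$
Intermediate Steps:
$q{\left(K,x \right)} = -573$
$t = 282$
$Z{\left(U,R \right)} = 81 + R + U$
$\left(28279 + Z{\left(-322,t \right)}\right) + q{\left(-481,-98 \right)} = \left(28279 + \left(81 + 282 - 322\right)\right) - 573 = \left(28279 + 41\right) - 573 = 28320 - 573 = 27747$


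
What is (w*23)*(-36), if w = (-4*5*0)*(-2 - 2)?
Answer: 0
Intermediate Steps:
w = 0 (w = -20*0*(-4) = 0*(-4) = 0)
(w*23)*(-36) = (0*23)*(-36) = 0*(-36) = 0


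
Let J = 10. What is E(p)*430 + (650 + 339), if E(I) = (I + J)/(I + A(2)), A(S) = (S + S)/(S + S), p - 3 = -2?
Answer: 3354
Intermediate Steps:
p = 1 (p = 3 - 2 = 1)
A(S) = 1 (A(S) = (2*S)/((2*S)) = (2*S)*(1/(2*S)) = 1)
E(I) = (10 + I)/(1 + I) (E(I) = (I + 10)/(I + 1) = (10 + I)/(1 + I))
E(p)*430 + (650 + 339) = ((10 + 1)/(1 + 1))*430 + (650 + 339) = (11/2)*430 + 989 = 2365 + 989 = 3354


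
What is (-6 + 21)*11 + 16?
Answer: 181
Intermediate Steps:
(-6 + 21)*11 + 16 = 15*11 + 16 = 165 + 16 = 181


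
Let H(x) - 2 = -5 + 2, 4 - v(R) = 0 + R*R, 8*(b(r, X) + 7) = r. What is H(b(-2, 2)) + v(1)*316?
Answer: 947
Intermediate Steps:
b(r, X) = -7 + r/8
v(R) = 4 - R² (v(R) = 4 - (0 + R*R) = 4 - (0 + R²) = 4 - R²)
H(x) = -1 (H(x) = 2 + (-5 + 2) = 2 - 3 = -1)
H(b(-2, 2)) + v(1)*316 = -1 + (4 - 1*1²)*316 = -1 + (4 - 1*1)*316 = -1 + (4 - 1)*316 = -1 + 3*316 = -1 + 948 = 947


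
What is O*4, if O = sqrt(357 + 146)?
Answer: 4*sqrt(503) ≈ 89.711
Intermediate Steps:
O = sqrt(503) ≈ 22.428
O*4 = sqrt(503)*4 = 4*sqrt(503)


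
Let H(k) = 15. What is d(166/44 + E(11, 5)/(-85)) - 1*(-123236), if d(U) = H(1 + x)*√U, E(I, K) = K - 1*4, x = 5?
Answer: 123236 + 3*√13151710/374 ≈ 1.2327e+5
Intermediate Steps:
E(I, K) = -4 + K (E(I, K) = K - 4 = -4 + K)
d(U) = 15*√U
d(166/44 + E(11, 5)/(-85)) - 1*(-123236) = 15*√(166/44 + (-4 + 5)/(-85)) - 1*(-123236) = 15*√(166*(1/44) + 1*(-1/85)) + 123236 = 15*√(83/22 - 1/85) + 123236 = 15*√(7033/1870) + 123236 = 15*(√13151710/1870) + 123236 = 3*√13151710/374 + 123236 = 123236 + 3*√13151710/374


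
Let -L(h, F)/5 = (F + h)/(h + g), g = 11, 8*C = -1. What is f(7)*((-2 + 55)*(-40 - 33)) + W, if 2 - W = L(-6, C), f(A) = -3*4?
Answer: 371391/8 ≈ 46424.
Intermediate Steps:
C = -⅛ (C = (⅛)*(-1) = -⅛ ≈ -0.12500)
f(A) = -12
L(h, F) = -5*(F + h)/(11 + h) (L(h, F) = -5*(F + h)/(h + 11) = -5*(F + h)/(11 + h))
W = -33/8 (W = 2 - 5*(-1*(-⅛) - 1*(-6))/(11 - 6) = 2 - 5*(⅛ + 6)/5 = 2 - 5*49/(5*8) = 2 - 1*49/8 = 2 - 49/8 = -33/8 ≈ -4.1250)
f(7)*((-2 + 55)*(-40 - 33)) + W = -12*(-2 + 55)*(-40 - 33) - 33/8 = -636*(-73) - 33/8 = -12*(-3869) - 33/8 = 46428 - 33/8 = 371391/8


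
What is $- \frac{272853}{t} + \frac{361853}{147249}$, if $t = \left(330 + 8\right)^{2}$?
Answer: $\frac{1162202735}{16822314756} \approx 0.069087$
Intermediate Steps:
$t = 114244$ ($t = 338^{2} = 114244$)
$- \frac{272853}{t} + \frac{361853}{147249} = - \frac{272853}{114244} + \frac{361853}{147249} = \frac{1162202735}{16822314756}$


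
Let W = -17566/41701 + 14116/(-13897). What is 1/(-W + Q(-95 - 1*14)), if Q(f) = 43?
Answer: 579518797/25752074289 ≈ 0.022504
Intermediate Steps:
W = -832766018/579518797 (W = -17566*1/41701 + 14116*(-1/13897) = -17566/41701 - 14116/13897 = -832766018/579518797 ≈ -1.4370)
1/(-W + Q(-95 - 1*14)) = 1/(-1*(-832766018/579518797) + 43) = 1/(832766018/579518797 + 43) = 1/(25752074289/579518797) = 579518797/25752074289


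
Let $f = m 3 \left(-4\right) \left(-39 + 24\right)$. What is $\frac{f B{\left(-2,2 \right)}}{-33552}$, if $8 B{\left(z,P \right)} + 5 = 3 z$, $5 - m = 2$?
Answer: $\frac{165}{7456} \approx 0.02213$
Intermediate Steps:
$m = 3$ ($m = 5 - 2 = 3$)
$B{\left(z,P \right)} = - \frac{5}{8} + \frac{3 z}{8}$
$f = 540$ ($f = 3 \cdot 3 \left(-4\right) \left(-39 + 24\right) = 9 \left(-4\right) \left(-15\right) = \left(-36\right) \left(-15\right) = 540$)
$\frac{f B{\left(-2,2 \right)}}{-33552} = \frac{540 \left(- \frac{5}{8} + \frac{3}{8} \left(-2\right)\right)}{-33552} = 540 \left(- \frac{5}{8} - \frac{3}{4}\right) \left(- \frac{1}{33552}\right) = 540 \left(- \frac{11}{8}\right) \left(- \frac{1}{33552}\right) = \left(- \frac{1485}{2}\right) \left(- \frac{1}{33552}\right) = \frac{165}{7456}$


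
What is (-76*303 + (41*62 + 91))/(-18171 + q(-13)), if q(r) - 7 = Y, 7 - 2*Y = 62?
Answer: 40790/36383 ≈ 1.1211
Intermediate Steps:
Y = -55/2 (Y = 7/2 - ½*62 = 7/2 - 31 = -55/2 ≈ -27.500)
q(r) = -41/2 (q(r) = 7 - 55/2 = -41/2)
(-76*303 + (41*62 + 91))/(-18171 + q(-13)) = (-76*303 + (41*62 + 91))/(-18171 - 41/2) = (-23028 + (2542 + 91))/(-36383/2) = (-23028 + 2633)*(-2/36383) = -20395*(-2/36383) = 40790/36383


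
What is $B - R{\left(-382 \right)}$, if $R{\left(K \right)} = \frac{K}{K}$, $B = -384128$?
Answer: $-384129$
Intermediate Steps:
$R{\left(K \right)} = 1$
$B - R{\left(-382 \right)} = -384128 - 1 = -384129$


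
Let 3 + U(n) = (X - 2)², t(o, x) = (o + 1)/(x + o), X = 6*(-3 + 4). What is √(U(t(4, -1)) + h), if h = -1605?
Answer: 2*I*√398 ≈ 39.9*I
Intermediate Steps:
X = 6 (X = 6*1 = 6)
t(o, x) = (1 + o)/(o + x)
U(n) = 13 (U(n) = -3 + (6 - 2)² = -3 + 4² = -3 + 16 = 13)
√(U(t(4, -1)) + h) = √(13 - 1605) = √(-1592) = 2*I*√398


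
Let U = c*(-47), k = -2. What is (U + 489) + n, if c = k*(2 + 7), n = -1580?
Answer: -245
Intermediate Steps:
c = -18 (c = -2*(2 + 7) = -2*9 = -18)
U = 846 (U = -18*(-47) = 846)
(U + 489) + n = (846 + 489) - 1580 = 1335 - 1580 = -245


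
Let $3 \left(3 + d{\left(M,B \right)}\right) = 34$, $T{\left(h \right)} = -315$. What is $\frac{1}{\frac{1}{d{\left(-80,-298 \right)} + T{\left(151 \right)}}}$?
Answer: $- \frac{920}{3} \approx -306.67$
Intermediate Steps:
$d{\left(M,B \right)} = \frac{25}{3}$ ($d{\left(M,B \right)} = -3 + \frac{1}{3} \cdot 34 = -3 + \frac{34}{3} = \frac{25}{3}$)
$\frac{1}{\frac{1}{d{\left(-80,-298 \right)} + T{\left(151 \right)}}} = \frac{1}{\frac{1}{\frac{25}{3} - 315}} = \frac{1}{\frac{1}{- \frac{920}{3}}} = \frac{1}{- \frac{3}{920}} = - \frac{920}{3}$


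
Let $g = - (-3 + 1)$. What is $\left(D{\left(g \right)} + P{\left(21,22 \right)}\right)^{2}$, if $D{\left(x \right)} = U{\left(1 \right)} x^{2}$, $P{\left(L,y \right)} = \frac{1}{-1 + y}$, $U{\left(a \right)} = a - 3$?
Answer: $\frac{27889}{441} \approx 63.24$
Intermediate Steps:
$U{\left(a \right)} = -3 + a$
$g = 2$ ($g = \left(-1\right) \left(-2\right) = 2$)
$D{\left(x \right)} = - 2 x^{2}$ ($D{\left(x \right)} = \left(-3 + 1\right) x^{2} = - 2 x^{2}$)
$\left(D{\left(g \right)} + P{\left(21,22 \right)}\right)^{2} = \left(- 2 \cdot 2^{2} + \frac{1}{-1 + 22}\right)^{2} = \left(\left(-2\right) 4 + \frac{1}{21}\right)^{2} = \left(-8 + \frac{1}{21}\right)^{2} = \left(- \frac{167}{21}\right)^{2} = \frac{27889}{441}$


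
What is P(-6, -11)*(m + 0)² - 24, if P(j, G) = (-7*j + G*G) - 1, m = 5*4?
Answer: 64776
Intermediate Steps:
m = 20
P(j, G) = -1 + G² - 7*j (P(j, G) = (-7*j + G²) - 1 = (G² - 7*j) - 1 = -1 + G² - 7*j)
P(-6, -11)*(m + 0)² - 24 = (-1 + (-11)² - 7*(-6))*(20 + 0)² - 24 = (-1 + 121 + 42)*20² - 24 = 162*400 - 24 = 64800 - 24 = 64776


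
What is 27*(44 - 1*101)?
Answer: -1539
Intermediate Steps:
27*(44 - 1*101) = 27*(44 - 101) = 27*(-57) = -1539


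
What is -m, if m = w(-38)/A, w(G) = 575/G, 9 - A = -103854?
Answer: 575/3946794 ≈ 0.00014569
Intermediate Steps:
A = 103863 (A = 9 - 1*(-103854) = 9 + 103854 = 103863)
m = -575/3946794 (m = (575/(-38))/103863 = (575*(-1/38))*(1/103863) = -575/38*1/103863 = -575/3946794 ≈ -0.00014569)
-m = -1*(-575/3946794) = 575/3946794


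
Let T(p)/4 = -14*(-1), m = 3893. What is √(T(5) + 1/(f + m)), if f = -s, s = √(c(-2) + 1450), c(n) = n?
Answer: √(218009 - 112*√362)/√(3893 - 2*√362) ≈ 7.4833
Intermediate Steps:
T(p) = 56 (T(p) = 4*(-14*(-1)) = 4*14 = 56)
s = 2*√362 (s = √(-2 + 1450) = √1448 = 2*√362 ≈ 38.053)
f = -2*√362 ≈ -38.053
√(T(5) + 1/(f + m)) = √(56 + 1/(-2*√362 + 3893)) = √(56 + 1/(3893 - 2*√362))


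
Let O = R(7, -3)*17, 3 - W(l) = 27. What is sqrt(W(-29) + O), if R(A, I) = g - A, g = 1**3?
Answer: 3*I*sqrt(14) ≈ 11.225*I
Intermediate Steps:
g = 1
W(l) = -24 (W(l) = 3 - 1*27 = 3 - 27 = -24)
R(A, I) = 1 - A
O = -102 (O = (1 - 1*7)*17 = (1 - 7)*17 = -6*17 = -102)
sqrt(W(-29) + O) = sqrt(-24 - 102) = sqrt(-126) = 3*I*sqrt(14)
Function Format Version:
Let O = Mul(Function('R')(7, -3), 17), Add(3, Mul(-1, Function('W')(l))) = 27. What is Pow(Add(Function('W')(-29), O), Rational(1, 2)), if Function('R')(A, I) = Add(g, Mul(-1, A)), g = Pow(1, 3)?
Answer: Mul(3, I, Pow(14, Rational(1, 2))) ≈ Mul(11.225, I)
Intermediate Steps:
g = 1
Function('W')(l) = -24 (Function('W')(l) = Add(3, Mul(-1, 27)) = Add(3, -27) = -24)
Function('R')(A, I) = Add(1, Mul(-1, A))
O = -102 (O = Mul(Add(1, Mul(-1, 7)), 17) = Mul(Add(1, -7), 17) = Mul(-6, 17) = -102)
Pow(Add(Function('W')(-29), O), Rational(1, 2)) = Pow(Add(-24, -102), Rational(1, 2)) = Pow(-126, Rational(1, 2)) = Mul(3, I, Pow(14, Rational(1, 2)))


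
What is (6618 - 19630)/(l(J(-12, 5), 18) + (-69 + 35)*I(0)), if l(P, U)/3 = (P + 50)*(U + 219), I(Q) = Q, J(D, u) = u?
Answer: -13012/39105 ≈ -0.33275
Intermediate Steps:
l(P, U) = 3*(50 + P)*(219 + U) (l(P, U) = 3*((P + 50)*(U + 219)) = 3*((50 + P)*(219 + U)) = 3*(50 + P)*(219 + U))
(6618 - 19630)/(l(J(-12, 5), 18) + (-69 + 35)*I(0)) = (6618 - 19630)/((32850 + 150*18 + 657*5 + 3*5*18) + (-69 + 35)*0) = -13012/((32850 + 2700 + 3285 + 270) - 34*0) = -13012/(39105 + 0) = -13012/39105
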